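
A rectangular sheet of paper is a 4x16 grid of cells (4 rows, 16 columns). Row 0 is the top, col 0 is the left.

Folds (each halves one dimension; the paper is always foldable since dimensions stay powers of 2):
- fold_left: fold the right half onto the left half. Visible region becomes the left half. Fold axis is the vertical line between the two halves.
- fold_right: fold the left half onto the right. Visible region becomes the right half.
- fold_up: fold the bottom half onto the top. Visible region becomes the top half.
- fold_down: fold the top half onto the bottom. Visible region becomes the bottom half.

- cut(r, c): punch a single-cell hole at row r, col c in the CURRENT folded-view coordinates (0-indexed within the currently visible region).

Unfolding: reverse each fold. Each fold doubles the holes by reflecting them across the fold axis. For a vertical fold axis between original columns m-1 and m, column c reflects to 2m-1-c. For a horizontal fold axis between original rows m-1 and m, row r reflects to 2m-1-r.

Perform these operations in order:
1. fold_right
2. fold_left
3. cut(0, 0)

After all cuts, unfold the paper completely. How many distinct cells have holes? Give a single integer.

Answer: 4

Derivation:
Op 1 fold_right: fold axis v@8; visible region now rows[0,4) x cols[8,16) = 4x8
Op 2 fold_left: fold axis v@12; visible region now rows[0,4) x cols[8,12) = 4x4
Op 3 cut(0, 0): punch at orig (0,8); cuts so far [(0, 8)]; region rows[0,4) x cols[8,12) = 4x4
Unfold 1 (reflect across v@12): 2 holes -> [(0, 8), (0, 15)]
Unfold 2 (reflect across v@8): 4 holes -> [(0, 0), (0, 7), (0, 8), (0, 15)]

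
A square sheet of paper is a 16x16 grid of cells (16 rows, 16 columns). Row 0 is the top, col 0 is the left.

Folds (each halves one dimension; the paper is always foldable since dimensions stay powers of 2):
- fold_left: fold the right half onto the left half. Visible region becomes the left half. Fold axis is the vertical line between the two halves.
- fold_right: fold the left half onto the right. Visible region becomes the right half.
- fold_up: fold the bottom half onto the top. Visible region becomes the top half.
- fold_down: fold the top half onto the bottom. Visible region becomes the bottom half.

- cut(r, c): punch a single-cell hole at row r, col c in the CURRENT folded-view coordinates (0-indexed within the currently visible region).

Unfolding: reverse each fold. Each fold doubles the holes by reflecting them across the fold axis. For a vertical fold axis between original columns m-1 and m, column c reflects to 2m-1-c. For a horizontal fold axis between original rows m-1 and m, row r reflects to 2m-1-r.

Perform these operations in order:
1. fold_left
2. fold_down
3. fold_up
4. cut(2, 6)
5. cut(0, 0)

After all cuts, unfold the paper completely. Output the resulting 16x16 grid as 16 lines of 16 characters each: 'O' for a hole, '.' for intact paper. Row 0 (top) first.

Answer: O..............O
................
......O..O......
................
................
......O..O......
................
O..............O
O..............O
................
......O..O......
................
................
......O..O......
................
O..............O

Derivation:
Op 1 fold_left: fold axis v@8; visible region now rows[0,16) x cols[0,8) = 16x8
Op 2 fold_down: fold axis h@8; visible region now rows[8,16) x cols[0,8) = 8x8
Op 3 fold_up: fold axis h@12; visible region now rows[8,12) x cols[0,8) = 4x8
Op 4 cut(2, 6): punch at orig (10,6); cuts so far [(10, 6)]; region rows[8,12) x cols[0,8) = 4x8
Op 5 cut(0, 0): punch at orig (8,0); cuts so far [(8, 0), (10, 6)]; region rows[8,12) x cols[0,8) = 4x8
Unfold 1 (reflect across h@12): 4 holes -> [(8, 0), (10, 6), (13, 6), (15, 0)]
Unfold 2 (reflect across h@8): 8 holes -> [(0, 0), (2, 6), (5, 6), (7, 0), (8, 0), (10, 6), (13, 6), (15, 0)]
Unfold 3 (reflect across v@8): 16 holes -> [(0, 0), (0, 15), (2, 6), (2, 9), (5, 6), (5, 9), (7, 0), (7, 15), (8, 0), (8, 15), (10, 6), (10, 9), (13, 6), (13, 9), (15, 0), (15, 15)]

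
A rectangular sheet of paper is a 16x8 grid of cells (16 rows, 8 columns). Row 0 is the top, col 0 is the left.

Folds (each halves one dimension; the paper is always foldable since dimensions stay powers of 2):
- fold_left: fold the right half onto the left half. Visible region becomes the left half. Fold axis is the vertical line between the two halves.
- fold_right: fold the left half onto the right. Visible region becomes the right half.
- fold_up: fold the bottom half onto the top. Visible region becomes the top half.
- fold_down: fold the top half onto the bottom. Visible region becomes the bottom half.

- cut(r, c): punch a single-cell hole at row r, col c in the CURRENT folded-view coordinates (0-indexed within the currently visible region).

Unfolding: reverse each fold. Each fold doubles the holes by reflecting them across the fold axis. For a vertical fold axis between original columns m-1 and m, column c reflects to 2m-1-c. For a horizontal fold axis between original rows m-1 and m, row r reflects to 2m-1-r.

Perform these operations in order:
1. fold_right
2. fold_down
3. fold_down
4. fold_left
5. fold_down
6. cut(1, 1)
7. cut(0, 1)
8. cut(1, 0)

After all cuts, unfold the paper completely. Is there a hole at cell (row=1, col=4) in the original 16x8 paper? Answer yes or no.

Op 1 fold_right: fold axis v@4; visible region now rows[0,16) x cols[4,8) = 16x4
Op 2 fold_down: fold axis h@8; visible region now rows[8,16) x cols[4,8) = 8x4
Op 3 fold_down: fold axis h@12; visible region now rows[12,16) x cols[4,8) = 4x4
Op 4 fold_left: fold axis v@6; visible region now rows[12,16) x cols[4,6) = 4x2
Op 5 fold_down: fold axis h@14; visible region now rows[14,16) x cols[4,6) = 2x2
Op 6 cut(1, 1): punch at orig (15,5); cuts so far [(15, 5)]; region rows[14,16) x cols[4,6) = 2x2
Op 7 cut(0, 1): punch at orig (14,5); cuts so far [(14, 5), (15, 5)]; region rows[14,16) x cols[4,6) = 2x2
Op 8 cut(1, 0): punch at orig (15,4); cuts so far [(14, 5), (15, 4), (15, 5)]; region rows[14,16) x cols[4,6) = 2x2
Unfold 1 (reflect across h@14): 6 holes -> [(12, 4), (12, 5), (13, 5), (14, 5), (15, 4), (15, 5)]
Unfold 2 (reflect across v@6): 12 holes -> [(12, 4), (12, 5), (12, 6), (12, 7), (13, 5), (13, 6), (14, 5), (14, 6), (15, 4), (15, 5), (15, 6), (15, 7)]
Unfold 3 (reflect across h@12): 24 holes -> [(8, 4), (8, 5), (8, 6), (8, 7), (9, 5), (9, 6), (10, 5), (10, 6), (11, 4), (11, 5), (11, 6), (11, 7), (12, 4), (12, 5), (12, 6), (12, 7), (13, 5), (13, 6), (14, 5), (14, 6), (15, 4), (15, 5), (15, 6), (15, 7)]
Unfold 4 (reflect across h@8): 48 holes -> [(0, 4), (0, 5), (0, 6), (0, 7), (1, 5), (1, 6), (2, 5), (2, 6), (3, 4), (3, 5), (3, 6), (3, 7), (4, 4), (4, 5), (4, 6), (4, 7), (5, 5), (5, 6), (6, 5), (6, 6), (7, 4), (7, 5), (7, 6), (7, 7), (8, 4), (8, 5), (8, 6), (8, 7), (9, 5), (9, 6), (10, 5), (10, 6), (11, 4), (11, 5), (11, 6), (11, 7), (12, 4), (12, 5), (12, 6), (12, 7), (13, 5), (13, 6), (14, 5), (14, 6), (15, 4), (15, 5), (15, 6), (15, 7)]
Unfold 5 (reflect across v@4): 96 holes -> [(0, 0), (0, 1), (0, 2), (0, 3), (0, 4), (0, 5), (0, 6), (0, 7), (1, 1), (1, 2), (1, 5), (1, 6), (2, 1), (2, 2), (2, 5), (2, 6), (3, 0), (3, 1), (3, 2), (3, 3), (3, 4), (3, 5), (3, 6), (3, 7), (4, 0), (4, 1), (4, 2), (4, 3), (4, 4), (4, 5), (4, 6), (4, 7), (5, 1), (5, 2), (5, 5), (5, 6), (6, 1), (6, 2), (6, 5), (6, 6), (7, 0), (7, 1), (7, 2), (7, 3), (7, 4), (7, 5), (7, 6), (7, 7), (8, 0), (8, 1), (8, 2), (8, 3), (8, 4), (8, 5), (8, 6), (8, 7), (9, 1), (9, 2), (9, 5), (9, 6), (10, 1), (10, 2), (10, 5), (10, 6), (11, 0), (11, 1), (11, 2), (11, 3), (11, 4), (11, 5), (11, 6), (11, 7), (12, 0), (12, 1), (12, 2), (12, 3), (12, 4), (12, 5), (12, 6), (12, 7), (13, 1), (13, 2), (13, 5), (13, 6), (14, 1), (14, 2), (14, 5), (14, 6), (15, 0), (15, 1), (15, 2), (15, 3), (15, 4), (15, 5), (15, 6), (15, 7)]
Holes: [(0, 0), (0, 1), (0, 2), (0, 3), (0, 4), (0, 5), (0, 6), (0, 7), (1, 1), (1, 2), (1, 5), (1, 6), (2, 1), (2, 2), (2, 5), (2, 6), (3, 0), (3, 1), (3, 2), (3, 3), (3, 4), (3, 5), (3, 6), (3, 7), (4, 0), (4, 1), (4, 2), (4, 3), (4, 4), (4, 5), (4, 6), (4, 7), (5, 1), (5, 2), (5, 5), (5, 6), (6, 1), (6, 2), (6, 5), (6, 6), (7, 0), (7, 1), (7, 2), (7, 3), (7, 4), (7, 5), (7, 6), (7, 7), (8, 0), (8, 1), (8, 2), (8, 3), (8, 4), (8, 5), (8, 6), (8, 7), (9, 1), (9, 2), (9, 5), (9, 6), (10, 1), (10, 2), (10, 5), (10, 6), (11, 0), (11, 1), (11, 2), (11, 3), (11, 4), (11, 5), (11, 6), (11, 7), (12, 0), (12, 1), (12, 2), (12, 3), (12, 4), (12, 5), (12, 6), (12, 7), (13, 1), (13, 2), (13, 5), (13, 6), (14, 1), (14, 2), (14, 5), (14, 6), (15, 0), (15, 1), (15, 2), (15, 3), (15, 4), (15, 5), (15, 6), (15, 7)]

Answer: no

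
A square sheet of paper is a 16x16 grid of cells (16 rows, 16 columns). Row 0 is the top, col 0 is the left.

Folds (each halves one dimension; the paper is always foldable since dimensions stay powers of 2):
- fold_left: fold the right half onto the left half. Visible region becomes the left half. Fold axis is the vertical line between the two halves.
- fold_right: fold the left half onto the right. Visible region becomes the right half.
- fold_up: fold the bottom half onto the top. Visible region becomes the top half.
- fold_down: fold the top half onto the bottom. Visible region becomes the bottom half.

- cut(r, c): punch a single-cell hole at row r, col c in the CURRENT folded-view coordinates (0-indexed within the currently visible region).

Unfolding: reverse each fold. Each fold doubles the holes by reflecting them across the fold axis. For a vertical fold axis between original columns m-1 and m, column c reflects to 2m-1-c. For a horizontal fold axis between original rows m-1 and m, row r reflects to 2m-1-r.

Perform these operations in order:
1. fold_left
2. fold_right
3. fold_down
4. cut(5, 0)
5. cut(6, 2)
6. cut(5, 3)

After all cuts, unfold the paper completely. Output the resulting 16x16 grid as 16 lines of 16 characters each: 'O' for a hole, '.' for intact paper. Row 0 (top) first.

Answer: ................
.O....O..O....O.
O..OO..OO..OO..O
................
................
................
................
................
................
................
................
................
................
O..OO..OO..OO..O
.O....O..O....O.
................

Derivation:
Op 1 fold_left: fold axis v@8; visible region now rows[0,16) x cols[0,8) = 16x8
Op 2 fold_right: fold axis v@4; visible region now rows[0,16) x cols[4,8) = 16x4
Op 3 fold_down: fold axis h@8; visible region now rows[8,16) x cols[4,8) = 8x4
Op 4 cut(5, 0): punch at orig (13,4); cuts so far [(13, 4)]; region rows[8,16) x cols[4,8) = 8x4
Op 5 cut(6, 2): punch at orig (14,6); cuts so far [(13, 4), (14, 6)]; region rows[8,16) x cols[4,8) = 8x4
Op 6 cut(5, 3): punch at orig (13,7); cuts so far [(13, 4), (13, 7), (14, 6)]; region rows[8,16) x cols[4,8) = 8x4
Unfold 1 (reflect across h@8): 6 holes -> [(1, 6), (2, 4), (2, 7), (13, 4), (13, 7), (14, 6)]
Unfold 2 (reflect across v@4): 12 holes -> [(1, 1), (1, 6), (2, 0), (2, 3), (2, 4), (2, 7), (13, 0), (13, 3), (13, 4), (13, 7), (14, 1), (14, 6)]
Unfold 3 (reflect across v@8): 24 holes -> [(1, 1), (1, 6), (1, 9), (1, 14), (2, 0), (2, 3), (2, 4), (2, 7), (2, 8), (2, 11), (2, 12), (2, 15), (13, 0), (13, 3), (13, 4), (13, 7), (13, 8), (13, 11), (13, 12), (13, 15), (14, 1), (14, 6), (14, 9), (14, 14)]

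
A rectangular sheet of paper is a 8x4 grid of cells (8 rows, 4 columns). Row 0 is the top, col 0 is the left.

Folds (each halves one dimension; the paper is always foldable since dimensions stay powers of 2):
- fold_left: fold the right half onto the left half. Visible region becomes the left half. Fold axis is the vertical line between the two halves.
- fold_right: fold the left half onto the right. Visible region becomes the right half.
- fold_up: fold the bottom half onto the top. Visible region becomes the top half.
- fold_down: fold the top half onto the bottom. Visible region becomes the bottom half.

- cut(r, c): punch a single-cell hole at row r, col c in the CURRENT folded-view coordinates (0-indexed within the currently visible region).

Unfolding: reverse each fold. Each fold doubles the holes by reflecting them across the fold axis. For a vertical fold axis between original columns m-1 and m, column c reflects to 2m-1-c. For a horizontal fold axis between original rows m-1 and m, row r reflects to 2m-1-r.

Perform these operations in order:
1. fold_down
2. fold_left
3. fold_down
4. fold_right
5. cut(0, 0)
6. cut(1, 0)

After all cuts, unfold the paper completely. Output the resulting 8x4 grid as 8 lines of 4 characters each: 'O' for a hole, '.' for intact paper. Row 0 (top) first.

Op 1 fold_down: fold axis h@4; visible region now rows[4,8) x cols[0,4) = 4x4
Op 2 fold_left: fold axis v@2; visible region now rows[4,8) x cols[0,2) = 4x2
Op 3 fold_down: fold axis h@6; visible region now rows[6,8) x cols[0,2) = 2x2
Op 4 fold_right: fold axis v@1; visible region now rows[6,8) x cols[1,2) = 2x1
Op 5 cut(0, 0): punch at orig (6,1); cuts so far [(6, 1)]; region rows[6,8) x cols[1,2) = 2x1
Op 6 cut(1, 0): punch at orig (7,1); cuts so far [(6, 1), (7, 1)]; region rows[6,8) x cols[1,2) = 2x1
Unfold 1 (reflect across v@1): 4 holes -> [(6, 0), (6, 1), (7, 0), (7, 1)]
Unfold 2 (reflect across h@6): 8 holes -> [(4, 0), (4, 1), (5, 0), (5, 1), (6, 0), (6, 1), (7, 0), (7, 1)]
Unfold 3 (reflect across v@2): 16 holes -> [(4, 0), (4, 1), (4, 2), (4, 3), (5, 0), (5, 1), (5, 2), (5, 3), (6, 0), (6, 1), (6, 2), (6, 3), (7, 0), (7, 1), (7, 2), (7, 3)]
Unfold 4 (reflect across h@4): 32 holes -> [(0, 0), (0, 1), (0, 2), (0, 3), (1, 0), (1, 1), (1, 2), (1, 3), (2, 0), (2, 1), (2, 2), (2, 3), (3, 0), (3, 1), (3, 2), (3, 3), (4, 0), (4, 1), (4, 2), (4, 3), (5, 0), (5, 1), (5, 2), (5, 3), (6, 0), (6, 1), (6, 2), (6, 3), (7, 0), (7, 1), (7, 2), (7, 3)]

Answer: OOOO
OOOO
OOOO
OOOO
OOOO
OOOO
OOOO
OOOO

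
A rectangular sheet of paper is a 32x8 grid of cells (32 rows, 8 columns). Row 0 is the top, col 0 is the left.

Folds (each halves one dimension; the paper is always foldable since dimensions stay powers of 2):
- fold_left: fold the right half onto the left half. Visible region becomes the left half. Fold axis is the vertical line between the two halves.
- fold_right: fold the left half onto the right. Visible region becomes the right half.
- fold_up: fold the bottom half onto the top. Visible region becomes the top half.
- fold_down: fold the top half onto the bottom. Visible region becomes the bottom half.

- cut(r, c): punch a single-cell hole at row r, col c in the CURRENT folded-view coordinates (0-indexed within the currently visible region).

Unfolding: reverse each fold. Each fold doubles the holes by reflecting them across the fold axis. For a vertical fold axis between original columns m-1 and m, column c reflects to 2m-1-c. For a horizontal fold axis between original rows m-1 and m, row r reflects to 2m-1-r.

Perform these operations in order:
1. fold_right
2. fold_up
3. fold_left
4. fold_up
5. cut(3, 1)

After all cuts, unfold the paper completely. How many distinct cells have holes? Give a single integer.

Answer: 16

Derivation:
Op 1 fold_right: fold axis v@4; visible region now rows[0,32) x cols[4,8) = 32x4
Op 2 fold_up: fold axis h@16; visible region now rows[0,16) x cols[4,8) = 16x4
Op 3 fold_left: fold axis v@6; visible region now rows[0,16) x cols[4,6) = 16x2
Op 4 fold_up: fold axis h@8; visible region now rows[0,8) x cols[4,6) = 8x2
Op 5 cut(3, 1): punch at orig (3,5); cuts so far [(3, 5)]; region rows[0,8) x cols[4,6) = 8x2
Unfold 1 (reflect across h@8): 2 holes -> [(3, 5), (12, 5)]
Unfold 2 (reflect across v@6): 4 holes -> [(3, 5), (3, 6), (12, 5), (12, 6)]
Unfold 3 (reflect across h@16): 8 holes -> [(3, 5), (3, 6), (12, 5), (12, 6), (19, 5), (19, 6), (28, 5), (28, 6)]
Unfold 4 (reflect across v@4): 16 holes -> [(3, 1), (3, 2), (3, 5), (3, 6), (12, 1), (12, 2), (12, 5), (12, 6), (19, 1), (19, 2), (19, 5), (19, 6), (28, 1), (28, 2), (28, 5), (28, 6)]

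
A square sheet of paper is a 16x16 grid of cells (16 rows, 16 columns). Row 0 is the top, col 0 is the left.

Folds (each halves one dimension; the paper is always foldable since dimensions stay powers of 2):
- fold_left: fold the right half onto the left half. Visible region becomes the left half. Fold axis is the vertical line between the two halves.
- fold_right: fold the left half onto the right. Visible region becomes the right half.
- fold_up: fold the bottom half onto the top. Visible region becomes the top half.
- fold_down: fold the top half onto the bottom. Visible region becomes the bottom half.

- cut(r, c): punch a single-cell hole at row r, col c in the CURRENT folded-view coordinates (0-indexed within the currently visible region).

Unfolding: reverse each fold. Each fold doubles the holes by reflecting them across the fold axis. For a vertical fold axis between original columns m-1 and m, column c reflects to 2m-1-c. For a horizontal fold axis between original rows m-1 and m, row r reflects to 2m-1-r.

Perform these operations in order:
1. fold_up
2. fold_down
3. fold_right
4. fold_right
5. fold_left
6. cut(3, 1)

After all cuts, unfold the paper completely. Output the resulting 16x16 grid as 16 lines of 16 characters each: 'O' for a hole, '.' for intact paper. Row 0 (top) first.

Answer: .OO..OO..OO..OO.
................
................
................
................
................
................
.OO..OO..OO..OO.
.OO..OO..OO..OO.
................
................
................
................
................
................
.OO..OO..OO..OO.

Derivation:
Op 1 fold_up: fold axis h@8; visible region now rows[0,8) x cols[0,16) = 8x16
Op 2 fold_down: fold axis h@4; visible region now rows[4,8) x cols[0,16) = 4x16
Op 3 fold_right: fold axis v@8; visible region now rows[4,8) x cols[8,16) = 4x8
Op 4 fold_right: fold axis v@12; visible region now rows[4,8) x cols[12,16) = 4x4
Op 5 fold_left: fold axis v@14; visible region now rows[4,8) x cols[12,14) = 4x2
Op 6 cut(3, 1): punch at orig (7,13); cuts so far [(7, 13)]; region rows[4,8) x cols[12,14) = 4x2
Unfold 1 (reflect across v@14): 2 holes -> [(7, 13), (7, 14)]
Unfold 2 (reflect across v@12): 4 holes -> [(7, 9), (7, 10), (7, 13), (7, 14)]
Unfold 3 (reflect across v@8): 8 holes -> [(7, 1), (7, 2), (7, 5), (7, 6), (7, 9), (7, 10), (7, 13), (7, 14)]
Unfold 4 (reflect across h@4): 16 holes -> [(0, 1), (0, 2), (0, 5), (0, 6), (0, 9), (0, 10), (0, 13), (0, 14), (7, 1), (7, 2), (7, 5), (7, 6), (7, 9), (7, 10), (7, 13), (7, 14)]
Unfold 5 (reflect across h@8): 32 holes -> [(0, 1), (0, 2), (0, 5), (0, 6), (0, 9), (0, 10), (0, 13), (0, 14), (7, 1), (7, 2), (7, 5), (7, 6), (7, 9), (7, 10), (7, 13), (7, 14), (8, 1), (8, 2), (8, 5), (8, 6), (8, 9), (8, 10), (8, 13), (8, 14), (15, 1), (15, 2), (15, 5), (15, 6), (15, 9), (15, 10), (15, 13), (15, 14)]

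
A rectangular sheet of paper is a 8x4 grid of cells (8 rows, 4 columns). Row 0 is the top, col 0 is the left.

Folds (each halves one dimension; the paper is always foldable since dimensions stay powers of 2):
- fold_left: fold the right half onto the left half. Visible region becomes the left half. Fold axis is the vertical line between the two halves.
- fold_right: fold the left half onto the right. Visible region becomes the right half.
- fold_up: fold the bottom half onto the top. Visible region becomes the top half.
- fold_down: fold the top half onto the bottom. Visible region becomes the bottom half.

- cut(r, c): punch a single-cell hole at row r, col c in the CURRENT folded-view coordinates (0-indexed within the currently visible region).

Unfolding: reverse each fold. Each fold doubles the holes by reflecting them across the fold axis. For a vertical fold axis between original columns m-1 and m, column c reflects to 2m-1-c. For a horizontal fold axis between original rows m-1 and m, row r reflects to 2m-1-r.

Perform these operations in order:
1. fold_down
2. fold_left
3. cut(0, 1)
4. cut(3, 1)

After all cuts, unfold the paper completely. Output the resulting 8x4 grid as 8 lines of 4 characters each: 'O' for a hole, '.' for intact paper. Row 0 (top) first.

Answer: .OO.
....
....
.OO.
.OO.
....
....
.OO.

Derivation:
Op 1 fold_down: fold axis h@4; visible region now rows[4,8) x cols[0,4) = 4x4
Op 2 fold_left: fold axis v@2; visible region now rows[4,8) x cols[0,2) = 4x2
Op 3 cut(0, 1): punch at orig (4,1); cuts so far [(4, 1)]; region rows[4,8) x cols[0,2) = 4x2
Op 4 cut(3, 1): punch at orig (7,1); cuts so far [(4, 1), (7, 1)]; region rows[4,8) x cols[0,2) = 4x2
Unfold 1 (reflect across v@2): 4 holes -> [(4, 1), (4, 2), (7, 1), (7, 2)]
Unfold 2 (reflect across h@4): 8 holes -> [(0, 1), (0, 2), (3, 1), (3, 2), (4, 1), (4, 2), (7, 1), (7, 2)]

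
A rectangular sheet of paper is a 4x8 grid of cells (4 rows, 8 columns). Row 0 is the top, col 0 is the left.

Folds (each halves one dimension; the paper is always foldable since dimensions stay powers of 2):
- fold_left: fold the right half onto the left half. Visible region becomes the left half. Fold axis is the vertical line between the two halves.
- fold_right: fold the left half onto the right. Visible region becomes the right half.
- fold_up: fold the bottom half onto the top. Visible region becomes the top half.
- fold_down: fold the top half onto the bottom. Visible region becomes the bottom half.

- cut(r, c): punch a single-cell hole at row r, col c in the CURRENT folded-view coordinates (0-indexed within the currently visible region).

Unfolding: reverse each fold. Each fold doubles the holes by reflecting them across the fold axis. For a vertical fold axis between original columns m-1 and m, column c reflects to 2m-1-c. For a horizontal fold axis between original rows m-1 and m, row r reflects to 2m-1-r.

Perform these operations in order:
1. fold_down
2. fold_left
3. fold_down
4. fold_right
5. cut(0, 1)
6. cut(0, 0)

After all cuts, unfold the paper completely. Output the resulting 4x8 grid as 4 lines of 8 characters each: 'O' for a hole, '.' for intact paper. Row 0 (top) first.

Op 1 fold_down: fold axis h@2; visible region now rows[2,4) x cols[0,8) = 2x8
Op 2 fold_left: fold axis v@4; visible region now rows[2,4) x cols[0,4) = 2x4
Op 3 fold_down: fold axis h@3; visible region now rows[3,4) x cols[0,4) = 1x4
Op 4 fold_right: fold axis v@2; visible region now rows[3,4) x cols[2,4) = 1x2
Op 5 cut(0, 1): punch at orig (3,3); cuts so far [(3, 3)]; region rows[3,4) x cols[2,4) = 1x2
Op 6 cut(0, 0): punch at orig (3,2); cuts so far [(3, 2), (3, 3)]; region rows[3,4) x cols[2,4) = 1x2
Unfold 1 (reflect across v@2): 4 holes -> [(3, 0), (3, 1), (3, 2), (3, 3)]
Unfold 2 (reflect across h@3): 8 holes -> [(2, 0), (2, 1), (2, 2), (2, 3), (3, 0), (3, 1), (3, 2), (3, 3)]
Unfold 3 (reflect across v@4): 16 holes -> [(2, 0), (2, 1), (2, 2), (2, 3), (2, 4), (2, 5), (2, 6), (2, 7), (3, 0), (3, 1), (3, 2), (3, 3), (3, 4), (3, 5), (3, 6), (3, 7)]
Unfold 4 (reflect across h@2): 32 holes -> [(0, 0), (0, 1), (0, 2), (0, 3), (0, 4), (0, 5), (0, 6), (0, 7), (1, 0), (1, 1), (1, 2), (1, 3), (1, 4), (1, 5), (1, 6), (1, 7), (2, 0), (2, 1), (2, 2), (2, 3), (2, 4), (2, 5), (2, 6), (2, 7), (3, 0), (3, 1), (3, 2), (3, 3), (3, 4), (3, 5), (3, 6), (3, 7)]

Answer: OOOOOOOO
OOOOOOOO
OOOOOOOO
OOOOOOOO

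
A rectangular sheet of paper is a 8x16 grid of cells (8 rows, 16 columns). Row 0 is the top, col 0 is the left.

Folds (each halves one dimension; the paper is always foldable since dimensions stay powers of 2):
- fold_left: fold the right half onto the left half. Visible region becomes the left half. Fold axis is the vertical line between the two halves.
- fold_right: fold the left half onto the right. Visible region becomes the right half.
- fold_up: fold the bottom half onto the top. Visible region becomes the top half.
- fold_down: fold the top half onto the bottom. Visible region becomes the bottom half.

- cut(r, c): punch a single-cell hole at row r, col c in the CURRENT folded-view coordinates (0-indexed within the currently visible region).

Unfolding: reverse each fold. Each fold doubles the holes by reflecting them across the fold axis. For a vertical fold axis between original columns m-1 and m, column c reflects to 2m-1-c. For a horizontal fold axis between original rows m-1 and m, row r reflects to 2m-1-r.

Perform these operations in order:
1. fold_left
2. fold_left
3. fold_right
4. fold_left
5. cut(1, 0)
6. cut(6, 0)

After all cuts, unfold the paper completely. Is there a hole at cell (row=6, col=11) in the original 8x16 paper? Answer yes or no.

Op 1 fold_left: fold axis v@8; visible region now rows[0,8) x cols[0,8) = 8x8
Op 2 fold_left: fold axis v@4; visible region now rows[0,8) x cols[0,4) = 8x4
Op 3 fold_right: fold axis v@2; visible region now rows[0,8) x cols[2,4) = 8x2
Op 4 fold_left: fold axis v@3; visible region now rows[0,8) x cols[2,3) = 8x1
Op 5 cut(1, 0): punch at orig (1,2); cuts so far [(1, 2)]; region rows[0,8) x cols[2,3) = 8x1
Op 6 cut(6, 0): punch at orig (6,2); cuts so far [(1, 2), (6, 2)]; region rows[0,8) x cols[2,3) = 8x1
Unfold 1 (reflect across v@3): 4 holes -> [(1, 2), (1, 3), (6, 2), (6, 3)]
Unfold 2 (reflect across v@2): 8 holes -> [(1, 0), (1, 1), (1, 2), (1, 3), (6, 0), (6, 1), (6, 2), (6, 3)]
Unfold 3 (reflect across v@4): 16 holes -> [(1, 0), (1, 1), (1, 2), (1, 3), (1, 4), (1, 5), (1, 6), (1, 7), (6, 0), (6, 1), (6, 2), (6, 3), (6, 4), (6, 5), (6, 6), (6, 7)]
Unfold 4 (reflect across v@8): 32 holes -> [(1, 0), (1, 1), (1, 2), (1, 3), (1, 4), (1, 5), (1, 6), (1, 7), (1, 8), (1, 9), (1, 10), (1, 11), (1, 12), (1, 13), (1, 14), (1, 15), (6, 0), (6, 1), (6, 2), (6, 3), (6, 4), (6, 5), (6, 6), (6, 7), (6, 8), (6, 9), (6, 10), (6, 11), (6, 12), (6, 13), (6, 14), (6, 15)]
Holes: [(1, 0), (1, 1), (1, 2), (1, 3), (1, 4), (1, 5), (1, 6), (1, 7), (1, 8), (1, 9), (1, 10), (1, 11), (1, 12), (1, 13), (1, 14), (1, 15), (6, 0), (6, 1), (6, 2), (6, 3), (6, 4), (6, 5), (6, 6), (6, 7), (6, 8), (6, 9), (6, 10), (6, 11), (6, 12), (6, 13), (6, 14), (6, 15)]

Answer: yes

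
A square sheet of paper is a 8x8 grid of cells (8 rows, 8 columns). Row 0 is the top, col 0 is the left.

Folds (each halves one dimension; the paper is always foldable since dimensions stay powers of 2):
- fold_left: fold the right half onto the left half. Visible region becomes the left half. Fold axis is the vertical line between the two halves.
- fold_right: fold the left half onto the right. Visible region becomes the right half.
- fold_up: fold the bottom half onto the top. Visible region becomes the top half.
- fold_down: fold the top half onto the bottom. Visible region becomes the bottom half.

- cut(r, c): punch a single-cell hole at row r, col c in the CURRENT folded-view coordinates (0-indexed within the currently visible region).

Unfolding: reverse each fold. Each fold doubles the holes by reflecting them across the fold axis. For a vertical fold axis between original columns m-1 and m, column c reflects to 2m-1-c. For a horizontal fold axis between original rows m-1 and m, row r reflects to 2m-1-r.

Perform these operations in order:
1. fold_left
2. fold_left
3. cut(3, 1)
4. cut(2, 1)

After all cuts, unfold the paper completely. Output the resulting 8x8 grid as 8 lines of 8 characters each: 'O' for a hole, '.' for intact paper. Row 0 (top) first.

Answer: ........
........
.OO..OO.
.OO..OO.
........
........
........
........

Derivation:
Op 1 fold_left: fold axis v@4; visible region now rows[0,8) x cols[0,4) = 8x4
Op 2 fold_left: fold axis v@2; visible region now rows[0,8) x cols[0,2) = 8x2
Op 3 cut(3, 1): punch at orig (3,1); cuts so far [(3, 1)]; region rows[0,8) x cols[0,2) = 8x2
Op 4 cut(2, 1): punch at orig (2,1); cuts so far [(2, 1), (3, 1)]; region rows[0,8) x cols[0,2) = 8x2
Unfold 1 (reflect across v@2): 4 holes -> [(2, 1), (2, 2), (3, 1), (3, 2)]
Unfold 2 (reflect across v@4): 8 holes -> [(2, 1), (2, 2), (2, 5), (2, 6), (3, 1), (3, 2), (3, 5), (3, 6)]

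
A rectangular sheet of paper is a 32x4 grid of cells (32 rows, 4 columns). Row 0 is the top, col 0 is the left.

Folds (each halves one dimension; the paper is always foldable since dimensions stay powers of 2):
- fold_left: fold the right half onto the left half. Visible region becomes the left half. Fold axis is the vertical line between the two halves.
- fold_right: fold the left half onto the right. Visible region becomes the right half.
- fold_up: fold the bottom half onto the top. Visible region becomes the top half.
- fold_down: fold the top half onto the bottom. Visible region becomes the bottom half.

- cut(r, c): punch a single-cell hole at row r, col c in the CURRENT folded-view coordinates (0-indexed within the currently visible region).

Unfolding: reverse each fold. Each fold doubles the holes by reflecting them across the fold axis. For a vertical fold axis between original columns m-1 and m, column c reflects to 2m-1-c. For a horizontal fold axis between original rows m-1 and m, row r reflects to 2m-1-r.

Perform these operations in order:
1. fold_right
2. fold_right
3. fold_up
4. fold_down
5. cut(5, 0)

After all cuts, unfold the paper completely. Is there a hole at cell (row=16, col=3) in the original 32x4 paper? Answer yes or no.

Answer: no

Derivation:
Op 1 fold_right: fold axis v@2; visible region now rows[0,32) x cols[2,4) = 32x2
Op 2 fold_right: fold axis v@3; visible region now rows[0,32) x cols[3,4) = 32x1
Op 3 fold_up: fold axis h@16; visible region now rows[0,16) x cols[3,4) = 16x1
Op 4 fold_down: fold axis h@8; visible region now rows[8,16) x cols[3,4) = 8x1
Op 5 cut(5, 0): punch at orig (13,3); cuts so far [(13, 3)]; region rows[8,16) x cols[3,4) = 8x1
Unfold 1 (reflect across h@8): 2 holes -> [(2, 3), (13, 3)]
Unfold 2 (reflect across h@16): 4 holes -> [(2, 3), (13, 3), (18, 3), (29, 3)]
Unfold 3 (reflect across v@3): 8 holes -> [(2, 2), (2, 3), (13, 2), (13, 3), (18, 2), (18, 3), (29, 2), (29, 3)]
Unfold 4 (reflect across v@2): 16 holes -> [(2, 0), (2, 1), (2, 2), (2, 3), (13, 0), (13, 1), (13, 2), (13, 3), (18, 0), (18, 1), (18, 2), (18, 3), (29, 0), (29, 1), (29, 2), (29, 3)]
Holes: [(2, 0), (2, 1), (2, 2), (2, 3), (13, 0), (13, 1), (13, 2), (13, 3), (18, 0), (18, 1), (18, 2), (18, 3), (29, 0), (29, 1), (29, 2), (29, 3)]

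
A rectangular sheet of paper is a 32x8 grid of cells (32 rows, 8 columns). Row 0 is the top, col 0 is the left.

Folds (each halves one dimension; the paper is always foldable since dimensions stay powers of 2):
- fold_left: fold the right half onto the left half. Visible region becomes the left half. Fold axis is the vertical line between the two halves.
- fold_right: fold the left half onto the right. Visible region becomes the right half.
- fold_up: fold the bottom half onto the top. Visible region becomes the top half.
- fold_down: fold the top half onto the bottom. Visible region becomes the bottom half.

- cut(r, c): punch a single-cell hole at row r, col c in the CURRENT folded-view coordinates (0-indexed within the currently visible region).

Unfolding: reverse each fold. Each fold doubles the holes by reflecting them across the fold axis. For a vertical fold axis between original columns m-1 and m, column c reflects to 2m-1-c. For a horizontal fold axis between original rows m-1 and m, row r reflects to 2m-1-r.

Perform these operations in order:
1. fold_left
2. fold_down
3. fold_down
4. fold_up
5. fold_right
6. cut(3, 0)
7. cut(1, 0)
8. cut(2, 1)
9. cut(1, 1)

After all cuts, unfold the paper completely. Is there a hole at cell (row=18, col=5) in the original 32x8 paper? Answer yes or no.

Op 1 fold_left: fold axis v@4; visible region now rows[0,32) x cols[0,4) = 32x4
Op 2 fold_down: fold axis h@16; visible region now rows[16,32) x cols[0,4) = 16x4
Op 3 fold_down: fold axis h@24; visible region now rows[24,32) x cols[0,4) = 8x4
Op 4 fold_up: fold axis h@28; visible region now rows[24,28) x cols[0,4) = 4x4
Op 5 fold_right: fold axis v@2; visible region now rows[24,28) x cols[2,4) = 4x2
Op 6 cut(3, 0): punch at orig (27,2); cuts so far [(27, 2)]; region rows[24,28) x cols[2,4) = 4x2
Op 7 cut(1, 0): punch at orig (25,2); cuts so far [(25, 2), (27, 2)]; region rows[24,28) x cols[2,4) = 4x2
Op 8 cut(2, 1): punch at orig (26,3); cuts so far [(25, 2), (26, 3), (27, 2)]; region rows[24,28) x cols[2,4) = 4x2
Op 9 cut(1, 1): punch at orig (25,3); cuts so far [(25, 2), (25, 3), (26, 3), (27, 2)]; region rows[24,28) x cols[2,4) = 4x2
Unfold 1 (reflect across v@2): 8 holes -> [(25, 0), (25, 1), (25, 2), (25, 3), (26, 0), (26, 3), (27, 1), (27, 2)]
Unfold 2 (reflect across h@28): 16 holes -> [(25, 0), (25, 1), (25, 2), (25, 3), (26, 0), (26, 3), (27, 1), (27, 2), (28, 1), (28, 2), (29, 0), (29, 3), (30, 0), (30, 1), (30, 2), (30, 3)]
Unfold 3 (reflect across h@24): 32 holes -> [(17, 0), (17, 1), (17, 2), (17, 3), (18, 0), (18, 3), (19, 1), (19, 2), (20, 1), (20, 2), (21, 0), (21, 3), (22, 0), (22, 1), (22, 2), (22, 3), (25, 0), (25, 1), (25, 2), (25, 3), (26, 0), (26, 3), (27, 1), (27, 2), (28, 1), (28, 2), (29, 0), (29, 3), (30, 0), (30, 1), (30, 2), (30, 3)]
Unfold 4 (reflect across h@16): 64 holes -> [(1, 0), (1, 1), (1, 2), (1, 3), (2, 0), (2, 3), (3, 1), (3, 2), (4, 1), (4, 2), (5, 0), (5, 3), (6, 0), (6, 1), (6, 2), (6, 3), (9, 0), (9, 1), (9, 2), (9, 3), (10, 0), (10, 3), (11, 1), (11, 2), (12, 1), (12, 2), (13, 0), (13, 3), (14, 0), (14, 1), (14, 2), (14, 3), (17, 0), (17, 1), (17, 2), (17, 3), (18, 0), (18, 3), (19, 1), (19, 2), (20, 1), (20, 2), (21, 0), (21, 3), (22, 0), (22, 1), (22, 2), (22, 3), (25, 0), (25, 1), (25, 2), (25, 3), (26, 0), (26, 3), (27, 1), (27, 2), (28, 1), (28, 2), (29, 0), (29, 3), (30, 0), (30, 1), (30, 2), (30, 3)]
Unfold 5 (reflect across v@4): 128 holes -> [(1, 0), (1, 1), (1, 2), (1, 3), (1, 4), (1, 5), (1, 6), (1, 7), (2, 0), (2, 3), (2, 4), (2, 7), (3, 1), (3, 2), (3, 5), (3, 6), (4, 1), (4, 2), (4, 5), (4, 6), (5, 0), (5, 3), (5, 4), (5, 7), (6, 0), (6, 1), (6, 2), (6, 3), (6, 4), (6, 5), (6, 6), (6, 7), (9, 0), (9, 1), (9, 2), (9, 3), (9, 4), (9, 5), (9, 6), (9, 7), (10, 0), (10, 3), (10, 4), (10, 7), (11, 1), (11, 2), (11, 5), (11, 6), (12, 1), (12, 2), (12, 5), (12, 6), (13, 0), (13, 3), (13, 4), (13, 7), (14, 0), (14, 1), (14, 2), (14, 3), (14, 4), (14, 5), (14, 6), (14, 7), (17, 0), (17, 1), (17, 2), (17, 3), (17, 4), (17, 5), (17, 6), (17, 7), (18, 0), (18, 3), (18, 4), (18, 7), (19, 1), (19, 2), (19, 5), (19, 6), (20, 1), (20, 2), (20, 5), (20, 6), (21, 0), (21, 3), (21, 4), (21, 7), (22, 0), (22, 1), (22, 2), (22, 3), (22, 4), (22, 5), (22, 6), (22, 7), (25, 0), (25, 1), (25, 2), (25, 3), (25, 4), (25, 5), (25, 6), (25, 7), (26, 0), (26, 3), (26, 4), (26, 7), (27, 1), (27, 2), (27, 5), (27, 6), (28, 1), (28, 2), (28, 5), (28, 6), (29, 0), (29, 3), (29, 4), (29, 7), (30, 0), (30, 1), (30, 2), (30, 3), (30, 4), (30, 5), (30, 6), (30, 7)]
Holes: [(1, 0), (1, 1), (1, 2), (1, 3), (1, 4), (1, 5), (1, 6), (1, 7), (2, 0), (2, 3), (2, 4), (2, 7), (3, 1), (3, 2), (3, 5), (3, 6), (4, 1), (4, 2), (4, 5), (4, 6), (5, 0), (5, 3), (5, 4), (5, 7), (6, 0), (6, 1), (6, 2), (6, 3), (6, 4), (6, 5), (6, 6), (6, 7), (9, 0), (9, 1), (9, 2), (9, 3), (9, 4), (9, 5), (9, 6), (9, 7), (10, 0), (10, 3), (10, 4), (10, 7), (11, 1), (11, 2), (11, 5), (11, 6), (12, 1), (12, 2), (12, 5), (12, 6), (13, 0), (13, 3), (13, 4), (13, 7), (14, 0), (14, 1), (14, 2), (14, 3), (14, 4), (14, 5), (14, 6), (14, 7), (17, 0), (17, 1), (17, 2), (17, 3), (17, 4), (17, 5), (17, 6), (17, 7), (18, 0), (18, 3), (18, 4), (18, 7), (19, 1), (19, 2), (19, 5), (19, 6), (20, 1), (20, 2), (20, 5), (20, 6), (21, 0), (21, 3), (21, 4), (21, 7), (22, 0), (22, 1), (22, 2), (22, 3), (22, 4), (22, 5), (22, 6), (22, 7), (25, 0), (25, 1), (25, 2), (25, 3), (25, 4), (25, 5), (25, 6), (25, 7), (26, 0), (26, 3), (26, 4), (26, 7), (27, 1), (27, 2), (27, 5), (27, 6), (28, 1), (28, 2), (28, 5), (28, 6), (29, 0), (29, 3), (29, 4), (29, 7), (30, 0), (30, 1), (30, 2), (30, 3), (30, 4), (30, 5), (30, 6), (30, 7)]

Answer: no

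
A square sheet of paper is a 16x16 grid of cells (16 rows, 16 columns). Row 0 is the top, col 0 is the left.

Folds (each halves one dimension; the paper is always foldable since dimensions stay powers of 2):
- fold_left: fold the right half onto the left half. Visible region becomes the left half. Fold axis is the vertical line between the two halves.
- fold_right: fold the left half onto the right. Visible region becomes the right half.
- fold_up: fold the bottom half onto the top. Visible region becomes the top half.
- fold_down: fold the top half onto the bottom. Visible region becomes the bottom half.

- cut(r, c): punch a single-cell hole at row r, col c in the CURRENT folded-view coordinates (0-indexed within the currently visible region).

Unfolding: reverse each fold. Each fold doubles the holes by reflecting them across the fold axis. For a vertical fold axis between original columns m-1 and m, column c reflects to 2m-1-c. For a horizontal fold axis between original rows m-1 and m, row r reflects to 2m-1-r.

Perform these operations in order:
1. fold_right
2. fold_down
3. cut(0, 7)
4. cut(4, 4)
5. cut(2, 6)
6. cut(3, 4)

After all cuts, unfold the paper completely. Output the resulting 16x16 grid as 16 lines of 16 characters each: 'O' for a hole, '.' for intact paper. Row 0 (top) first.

Op 1 fold_right: fold axis v@8; visible region now rows[0,16) x cols[8,16) = 16x8
Op 2 fold_down: fold axis h@8; visible region now rows[8,16) x cols[8,16) = 8x8
Op 3 cut(0, 7): punch at orig (8,15); cuts so far [(8, 15)]; region rows[8,16) x cols[8,16) = 8x8
Op 4 cut(4, 4): punch at orig (12,12); cuts so far [(8, 15), (12, 12)]; region rows[8,16) x cols[8,16) = 8x8
Op 5 cut(2, 6): punch at orig (10,14); cuts so far [(8, 15), (10, 14), (12, 12)]; region rows[8,16) x cols[8,16) = 8x8
Op 6 cut(3, 4): punch at orig (11,12); cuts so far [(8, 15), (10, 14), (11, 12), (12, 12)]; region rows[8,16) x cols[8,16) = 8x8
Unfold 1 (reflect across h@8): 8 holes -> [(3, 12), (4, 12), (5, 14), (7, 15), (8, 15), (10, 14), (11, 12), (12, 12)]
Unfold 2 (reflect across v@8): 16 holes -> [(3, 3), (3, 12), (4, 3), (4, 12), (5, 1), (5, 14), (7, 0), (7, 15), (8, 0), (8, 15), (10, 1), (10, 14), (11, 3), (11, 12), (12, 3), (12, 12)]

Answer: ................
................
................
...O........O...
...O........O...
.O............O.
................
O..............O
O..............O
................
.O............O.
...O........O...
...O........O...
................
................
................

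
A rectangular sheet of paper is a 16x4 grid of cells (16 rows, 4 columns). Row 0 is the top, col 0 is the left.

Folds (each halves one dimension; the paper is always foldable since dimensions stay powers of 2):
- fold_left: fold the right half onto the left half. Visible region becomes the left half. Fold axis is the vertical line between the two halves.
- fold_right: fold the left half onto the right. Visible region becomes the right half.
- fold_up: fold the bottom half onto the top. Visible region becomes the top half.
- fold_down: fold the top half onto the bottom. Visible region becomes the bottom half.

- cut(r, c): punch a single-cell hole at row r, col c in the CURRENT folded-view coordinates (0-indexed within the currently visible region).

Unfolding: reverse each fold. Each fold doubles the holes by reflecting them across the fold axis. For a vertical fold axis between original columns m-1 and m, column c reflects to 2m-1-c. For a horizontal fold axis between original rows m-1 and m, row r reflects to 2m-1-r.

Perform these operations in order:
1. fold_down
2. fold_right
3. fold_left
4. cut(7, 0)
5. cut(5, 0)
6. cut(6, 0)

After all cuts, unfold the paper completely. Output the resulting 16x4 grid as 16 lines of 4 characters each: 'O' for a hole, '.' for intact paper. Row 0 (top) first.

Answer: OOOO
OOOO
OOOO
....
....
....
....
....
....
....
....
....
....
OOOO
OOOO
OOOO

Derivation:
Op 1 fold_down: fold axis h@8; visible region now rows[8,16) x cols[0,4) = 8x4
Op 2 fold_right: fold axis v@2; visible region now rows[8,16) x cols[2,4) = 8x2
Op 3 fold_left: fold axis v@3; visible region now rows[8,16) x cols[2,3) = 8x1
Op 4 cut(7, 0): punch at orig (15,2); cuts so far [(15, 2)]; region rows[8,16) x cols[2,3) = 8x1
Op 5 cut(5, 0): punch at orig (13,2); cuts so far [(13, 2), (15, 2)]; region rows[8,16) x cols[2,3) = 8x1
Op 6 cut(6, 0): punch at orig (14,2); cuts so far [(13, 2), (14, 2), (15, 2)]; region rows[8,16) x cols[2,3) = 8x1
Unfold 1 (reflect across v@3): 6 holes -> [(13, 2), (13, 3), (14, 2), (14, 3), (15, 2), (15, 3)]
Unfold 2 (reflect across v@2): 12 holes -> [(13, 0), (13, 1), (13, 2), (13, 3), (14, 0), (14, 1), (14, 2), (14, 3), (15, 0), (15, 1), (15, 2), (15, 3)]
Unfold 3 (reflect across h@8): 24 holes -> [(0, 0), (0, 1), (0, 2), (0, 3), (1, 0), (1, 1), (1, 2), (1, 3), (2, 0), (2, 1), (2, 2), (2, 3), (13, 0), (13, 1), (13, 2), (13, 3), (14, 0), (14, 1), (14, 2), (14, 3), (15, 0), (15, 1), (15, 2), (15, 3)]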